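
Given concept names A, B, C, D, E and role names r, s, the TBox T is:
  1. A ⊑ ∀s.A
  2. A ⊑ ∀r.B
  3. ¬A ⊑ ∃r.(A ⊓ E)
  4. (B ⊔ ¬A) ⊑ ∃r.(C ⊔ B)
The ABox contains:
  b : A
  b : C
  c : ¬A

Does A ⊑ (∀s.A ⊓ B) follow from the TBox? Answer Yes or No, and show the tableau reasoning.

1. A ⊑ (∀s.A ⊓ B)  ⇔  (A ⊓ (∃s.¬A ⊔ ¬B)) unsat w.r.t. T
   apply at x₀: A⊑∀s.A; A⊑∀r.B
   open: L(x₀) ⊇ {A, ¬B, ∀r.B, ∀s.A}
2. Hence A ⊑ (∀s.A ⊓ B): not entailed.

No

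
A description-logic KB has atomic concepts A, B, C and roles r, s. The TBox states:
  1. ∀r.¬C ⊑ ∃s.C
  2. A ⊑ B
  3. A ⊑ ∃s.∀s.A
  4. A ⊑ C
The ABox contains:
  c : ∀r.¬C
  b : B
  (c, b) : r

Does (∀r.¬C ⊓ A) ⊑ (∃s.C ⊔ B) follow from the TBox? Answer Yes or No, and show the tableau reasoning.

1. (∀r.¬C ⊓ A) ⊑ (∃s.C ⊔ B)  ⇔  ((∀r.¬C ⊓ A) ⊓ (∀s.¬C ⊓ ¬B)) unsat w.r.t. T
   all branches close; clash {B, ¬B} at x₀
2. Hence (∀r.¬C ⊓ A) ⊑ (∃s.C ⊔ B): entailed.

Yes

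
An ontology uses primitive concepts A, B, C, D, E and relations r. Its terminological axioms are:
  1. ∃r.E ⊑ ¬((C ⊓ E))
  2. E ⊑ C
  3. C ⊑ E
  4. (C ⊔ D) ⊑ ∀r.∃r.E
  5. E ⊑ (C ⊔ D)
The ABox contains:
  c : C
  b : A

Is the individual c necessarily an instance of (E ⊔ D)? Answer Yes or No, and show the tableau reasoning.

1. c : (E ⊔ D)?  L(c) = {C} ∪ {(¬E ⊓ ¬D)}
   clash {E, ¬E} at c — c ∈ (E ⊔ D)
2. Hence c : (E ⊔ D): entailed.

Yes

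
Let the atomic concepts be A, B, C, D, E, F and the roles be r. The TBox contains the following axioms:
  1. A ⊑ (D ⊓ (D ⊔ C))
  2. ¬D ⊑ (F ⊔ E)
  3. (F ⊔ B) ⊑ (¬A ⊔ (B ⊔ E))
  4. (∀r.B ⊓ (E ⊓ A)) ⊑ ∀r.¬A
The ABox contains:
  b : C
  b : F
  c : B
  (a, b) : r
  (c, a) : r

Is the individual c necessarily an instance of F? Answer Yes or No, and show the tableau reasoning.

No

1. c : F?  L(c) = {B} ∪ {¬F}
   open: L(c) ⊇ {B, D, ¬A, ¬F, ∃r.¬B} (+ ∃-successors) — c ∉ F possible
2. Hence c : F: not entailed.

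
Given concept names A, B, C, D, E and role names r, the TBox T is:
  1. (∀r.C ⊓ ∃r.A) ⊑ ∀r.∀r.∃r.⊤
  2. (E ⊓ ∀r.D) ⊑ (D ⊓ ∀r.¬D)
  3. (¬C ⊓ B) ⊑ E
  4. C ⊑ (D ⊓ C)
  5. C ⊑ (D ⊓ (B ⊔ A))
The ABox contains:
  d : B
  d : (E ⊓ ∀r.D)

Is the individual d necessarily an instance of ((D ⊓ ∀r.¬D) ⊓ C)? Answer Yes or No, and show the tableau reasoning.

No

1. d : ((D ⊓ ∀r.¬D) ⊓ C)?  L(d) = {B, (E ⊓ ∀r.D)} ∪ {((¬D ⊔ ∃r.D) ⊔ ¬C)}
   apply at d: (E ⊓ ∀r.D)⊑(D ⊓ ∀r.¬D)
   open: L(d) ⊇ {B, D, E, ¬C, ∀r.D, …} — d ∉ ((D ⊓ ∀r.¬D) ⊓ C) possible
2. Hence d : ((D ⊓ ∀r.¬D) ⊓ C): not entailed.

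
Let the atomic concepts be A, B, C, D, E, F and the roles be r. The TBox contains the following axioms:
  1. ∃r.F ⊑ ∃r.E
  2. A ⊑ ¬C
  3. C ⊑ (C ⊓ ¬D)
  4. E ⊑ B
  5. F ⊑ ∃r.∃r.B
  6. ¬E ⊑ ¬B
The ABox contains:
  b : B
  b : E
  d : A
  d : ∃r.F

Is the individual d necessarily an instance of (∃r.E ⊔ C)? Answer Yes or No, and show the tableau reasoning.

Yes

1. d : (∃r.E ⊔ C)?  L(d) = {A, ∃r.F} ∪ {(∀r.¬E ⊓ ¬C)}
   clash {B, ¬B} at d — d ∈ (∃r.E ⊔ C)
2. Hence d : (∃r.E ⊔ C): entailed.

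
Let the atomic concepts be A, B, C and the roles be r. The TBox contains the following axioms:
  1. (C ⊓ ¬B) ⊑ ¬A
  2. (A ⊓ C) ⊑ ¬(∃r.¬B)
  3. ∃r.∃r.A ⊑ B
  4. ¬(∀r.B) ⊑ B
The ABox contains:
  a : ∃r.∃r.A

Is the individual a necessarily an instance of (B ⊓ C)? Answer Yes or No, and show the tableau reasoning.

No

1. a : (B ⊓ C)?  L(a) = {∃r.∃r.A} ∪ {(¬B ⊔ ¬C)}
   apply at a: ∃r.∃r.A⊑B
   open: L(a) ⊇ {B, ¬C, ∀r.B, ∃r.∃r.A} (+ ∃-successors) — a ∉ (B ⊓ C) possible
2. Hence a : (B ⊓ C): not entailed.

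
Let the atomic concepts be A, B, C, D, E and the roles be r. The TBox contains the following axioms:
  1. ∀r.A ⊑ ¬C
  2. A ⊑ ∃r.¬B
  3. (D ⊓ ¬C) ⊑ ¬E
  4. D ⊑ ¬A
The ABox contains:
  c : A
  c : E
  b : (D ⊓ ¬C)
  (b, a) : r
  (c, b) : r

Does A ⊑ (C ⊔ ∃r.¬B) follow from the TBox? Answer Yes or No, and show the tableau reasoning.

1. A ⊑ (C ⊔ ∃r.¬B)  ⇔  (A ⊓ (¬C ⊓ ∀r.B)) unsat w.r.t. T
   all branches close; clash {A, ¬A} at x₀
2. Hence A ⊑ (C ⊔ ∃r.¬B): entailed.

Yes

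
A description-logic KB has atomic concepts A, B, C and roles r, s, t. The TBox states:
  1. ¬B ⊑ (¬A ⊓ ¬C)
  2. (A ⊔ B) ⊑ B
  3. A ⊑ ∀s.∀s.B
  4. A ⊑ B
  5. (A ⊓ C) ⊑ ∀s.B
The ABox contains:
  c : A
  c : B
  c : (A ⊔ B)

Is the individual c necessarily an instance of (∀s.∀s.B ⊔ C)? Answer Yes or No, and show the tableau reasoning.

1. c : (∀s.∀s.B ⊔ C)?  L(c) = {A, B, (A ⊔ B)} ∪ {(∃s.∃s.¬B ⊓ ¬C)}
   clash {B, ¬B} at an ∃-successor — c ∈ (∀s.∀s.B ⊔ C)
2. Hence c : (∀s.∀s.B ⊔ C): entailed.

Yes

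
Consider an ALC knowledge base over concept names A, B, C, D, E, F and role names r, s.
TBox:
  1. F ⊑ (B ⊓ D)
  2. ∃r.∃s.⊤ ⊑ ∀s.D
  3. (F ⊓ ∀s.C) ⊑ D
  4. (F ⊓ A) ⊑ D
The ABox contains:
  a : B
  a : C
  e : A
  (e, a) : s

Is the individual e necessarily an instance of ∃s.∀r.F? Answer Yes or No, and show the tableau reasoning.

No

1. e : ∃s.∀r.F?  L(e) = {A} ∪ {∀s.∃r.¬F}
   open: L(e) ⊇ {A, ¬F, ∀r.∀s.⊥, ∀s.∃r.¬F} — e ∉ ∃s.∀r.F possible
2. Hence e : ∃s.∀r.F: not entailed.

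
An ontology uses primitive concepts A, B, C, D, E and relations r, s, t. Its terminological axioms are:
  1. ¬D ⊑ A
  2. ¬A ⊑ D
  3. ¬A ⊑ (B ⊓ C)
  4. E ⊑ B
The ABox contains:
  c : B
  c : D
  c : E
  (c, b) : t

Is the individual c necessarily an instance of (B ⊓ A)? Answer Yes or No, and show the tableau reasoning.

No

1. c : (B ⊓ A)?  L(c) = {B, D, E} ∪ {(¬B ⊔ ¬A)}
   open: L(c) ⊇ {B, C, D, E, ¬A} — c ∉ (B ⊓ A) possible
2. Hence c : (B ⊓ A): not entailed.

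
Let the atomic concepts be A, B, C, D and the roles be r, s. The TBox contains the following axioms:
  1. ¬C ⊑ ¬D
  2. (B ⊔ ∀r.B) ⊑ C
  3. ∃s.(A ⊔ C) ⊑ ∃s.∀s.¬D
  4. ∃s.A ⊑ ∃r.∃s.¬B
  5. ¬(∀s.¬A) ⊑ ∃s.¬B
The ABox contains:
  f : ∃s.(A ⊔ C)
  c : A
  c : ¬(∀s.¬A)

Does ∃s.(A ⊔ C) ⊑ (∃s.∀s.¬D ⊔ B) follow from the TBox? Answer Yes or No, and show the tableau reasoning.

Yes

1. ∃s.(A ⊔ C) ⊑ (∃s.∀s.¬D ⊔ B)  ⇔  (∃s.(A ⊔ C) ⊓ (∀s.∃s.D ⊓ ¬B)) unsat w.r.t. T
   all branches close; clash {D, ¬D} at an ∃-successor
2. Hence ∃s.(A ⊔ C) ⊑ (∃s.∀s.¬D ⊔ B): entailed.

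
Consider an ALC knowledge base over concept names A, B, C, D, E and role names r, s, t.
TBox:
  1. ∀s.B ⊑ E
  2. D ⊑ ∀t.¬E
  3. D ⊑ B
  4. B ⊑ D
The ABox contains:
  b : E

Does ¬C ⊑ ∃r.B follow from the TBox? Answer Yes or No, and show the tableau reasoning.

1. ¬C ⊑ ∃r.B  ⇔  (¬C ⊓ ∀r.¬B) unsat w.r.t. T
   open: L(x₀) ⊇ {¬B, ¬C, ¬D, ∀r.¬B, ∃s.¬B} (+ ∃-successors)
2. Hence ¬C ⊑ ∃r.B: not entailed.

No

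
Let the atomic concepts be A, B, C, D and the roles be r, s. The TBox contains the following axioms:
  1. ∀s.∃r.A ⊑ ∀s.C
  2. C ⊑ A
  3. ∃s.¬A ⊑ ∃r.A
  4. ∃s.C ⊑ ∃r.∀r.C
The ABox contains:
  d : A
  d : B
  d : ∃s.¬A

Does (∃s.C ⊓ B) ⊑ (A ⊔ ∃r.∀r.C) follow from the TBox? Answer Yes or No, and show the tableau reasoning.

1. (∃s.C ⊓ B) ⊑ (A ⊔ ∃r.∀r.C)  ⇔  ((∃s.C ⊓ B) ⊓ (¬A ⊓ ∀r.∃r.¬C)) unsat w.r.t. T
   all branches close; clash {A, ¬A} at x₀
2. Hence (∃s.C ⊓ B) ⊑ (A ⊔ ∃r.∀r.C): entailed.

Yes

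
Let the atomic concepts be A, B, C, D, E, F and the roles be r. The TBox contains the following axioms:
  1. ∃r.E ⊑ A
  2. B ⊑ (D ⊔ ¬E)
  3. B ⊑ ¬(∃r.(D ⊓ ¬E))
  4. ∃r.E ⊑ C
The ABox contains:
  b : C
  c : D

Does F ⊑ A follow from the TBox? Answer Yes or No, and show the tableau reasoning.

No

1. F ⊑ A  ⇔  (F ⊓ ¬A) unsat w.r.t. T
   open: L(x₀) ⊇ {F, ¬A, ¬B, ∀r.¬E}
2. Hence F ⊑ A: not entailed.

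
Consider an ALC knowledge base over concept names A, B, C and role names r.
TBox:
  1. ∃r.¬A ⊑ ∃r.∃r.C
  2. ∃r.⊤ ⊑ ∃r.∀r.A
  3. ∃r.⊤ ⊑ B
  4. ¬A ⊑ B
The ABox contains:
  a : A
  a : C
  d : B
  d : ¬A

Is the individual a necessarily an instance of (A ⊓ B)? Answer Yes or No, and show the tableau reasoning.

1. a : (A ⊓ B)?  L(a) = {A, C} ∪ {(¬A ⊔ ¬B)}
   open: L(a) ⊇ {A, C, ¬B, ∀r.A, ∀r.⊥} — a ∉ (A ⊓ B) possible
2. Hence a : (A ⊓ B): not entailed.

No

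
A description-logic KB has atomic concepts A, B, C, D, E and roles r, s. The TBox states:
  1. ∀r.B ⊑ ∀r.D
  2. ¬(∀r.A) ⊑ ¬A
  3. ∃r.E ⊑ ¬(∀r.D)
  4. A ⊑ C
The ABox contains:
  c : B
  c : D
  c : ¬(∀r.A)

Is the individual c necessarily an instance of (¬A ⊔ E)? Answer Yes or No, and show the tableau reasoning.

1. c : (¬A ⊔ E)?  L(c) = {B, D, ¬(∀r.A)} ∪ {(A ⊓ ¬E)}
   clash {A, ¬A} at c — c ∈ (¬A ⊔ E)
2. Hence c : (¬A ⊔ E): entailed.

Yes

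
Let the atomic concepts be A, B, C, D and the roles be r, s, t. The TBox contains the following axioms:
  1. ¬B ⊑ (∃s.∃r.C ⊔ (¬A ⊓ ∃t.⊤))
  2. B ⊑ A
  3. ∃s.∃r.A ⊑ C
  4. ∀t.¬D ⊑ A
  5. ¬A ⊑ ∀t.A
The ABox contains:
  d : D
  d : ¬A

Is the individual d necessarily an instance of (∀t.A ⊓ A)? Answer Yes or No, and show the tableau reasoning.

No

1. d : (∀t.A ⊓ A)?  L(d) = {D, ¬A} ∪ {(∃t.¬A ⊔ ¬A)}
   apply at d: ¬A⊑∀t.A
   open: L(d) ⊇ {D, ¬A, ¬B, ∀s.∀r.¬A, ∀t.A, …} (+ ∃-successors) — d ∉ (∀t.A ⊓ A) possible
2. Hence d : (∀t.A ⊓ A): not entailed.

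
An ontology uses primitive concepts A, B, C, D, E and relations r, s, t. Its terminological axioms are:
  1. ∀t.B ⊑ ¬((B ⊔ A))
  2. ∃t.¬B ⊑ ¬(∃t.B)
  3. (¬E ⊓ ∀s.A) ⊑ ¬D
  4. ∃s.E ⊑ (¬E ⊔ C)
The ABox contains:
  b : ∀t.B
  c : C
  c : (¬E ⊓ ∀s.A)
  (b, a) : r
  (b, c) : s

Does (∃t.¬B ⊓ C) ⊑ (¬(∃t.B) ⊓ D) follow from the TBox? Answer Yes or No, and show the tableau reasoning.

1. (∃t.¬B ⊓ C) ⊑ (¬(∃t.B) ⊓ D)  ⇔  ((∃t.¬B ⊓ C) ⊓ (∃t.B ⊔ ¬D)) unsat w.r.t. T
   apply at x₀: ∃t.¬B⊑¬(∃t.B)
   open: L(x₀) ⊇ {C, ¬D, ∀s.¬E, ∀t.¬B, ∃t.¬B} (+ ∃-successors)
2. Hence (∃t.¬B ⊓ C) ⊑ (¬(∃t.B) ⊓ D): not entailed.

No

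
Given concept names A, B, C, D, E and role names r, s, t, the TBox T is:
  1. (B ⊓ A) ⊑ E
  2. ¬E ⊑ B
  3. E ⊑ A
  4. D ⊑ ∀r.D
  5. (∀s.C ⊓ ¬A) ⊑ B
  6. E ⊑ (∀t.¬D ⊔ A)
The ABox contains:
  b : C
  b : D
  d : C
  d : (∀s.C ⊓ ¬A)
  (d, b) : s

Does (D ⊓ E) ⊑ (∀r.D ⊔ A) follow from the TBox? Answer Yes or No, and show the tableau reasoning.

1. (D ⊓ E) ⊑ (∀r.D ⊔ A)  ⇔  ((D ⊓ E) ⊓ (∃r.¬D ⊓ ¬A)) unsat w.r.t. T
   all branches close; clash {A, ¬A} at x₀
2. Hence (D ⊓ E) ⊑ (∀r.D ⊔ A): entailed.

Yes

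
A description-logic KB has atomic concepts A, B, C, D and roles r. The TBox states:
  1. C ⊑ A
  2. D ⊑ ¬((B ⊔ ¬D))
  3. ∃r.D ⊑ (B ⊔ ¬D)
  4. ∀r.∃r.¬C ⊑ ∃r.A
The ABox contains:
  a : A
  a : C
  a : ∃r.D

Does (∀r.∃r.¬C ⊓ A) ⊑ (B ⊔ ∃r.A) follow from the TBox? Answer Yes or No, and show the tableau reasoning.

Yes

1. (∀r.∃r.¬C ⊓ A) ⊑ (B ⊔ ∃r.A)  ⇔  ((∀r.∃r.¬C ⊓ A) ⊓ (¬B ⊓ ∀r.¬A)) unsat w.r.t. T
   all branches close; clash {D, ¬D} at x₀
2. Hence (∀r.∃r.¬C ⊓ A) ⊑ (B ⊔ ∃r.A): entailed.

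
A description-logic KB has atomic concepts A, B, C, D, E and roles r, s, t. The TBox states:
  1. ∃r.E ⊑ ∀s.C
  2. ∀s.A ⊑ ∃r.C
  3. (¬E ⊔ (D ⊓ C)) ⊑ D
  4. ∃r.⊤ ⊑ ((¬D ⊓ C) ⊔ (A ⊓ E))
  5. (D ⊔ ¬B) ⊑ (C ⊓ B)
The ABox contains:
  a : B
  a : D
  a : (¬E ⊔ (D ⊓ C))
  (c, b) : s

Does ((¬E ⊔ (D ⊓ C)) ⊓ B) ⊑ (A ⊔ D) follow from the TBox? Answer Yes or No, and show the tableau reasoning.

Yes

1. ((¬E ⊔ (D ⊓ C)) ⊓ B) ⊑ (A ⊔ D)  ⇔  (((¬E ⊔ (D ⊓ C)) ⊓ B) ⊓ (¬A ⊓ ¬D)) unsat w.r.t. T
   all branches close; clash {D, ¬D} at x₀
2. Hence ((¬E ⊔ (D ⊓ C)) ⊓ B) ⊑ (A ⊔ D): entailed.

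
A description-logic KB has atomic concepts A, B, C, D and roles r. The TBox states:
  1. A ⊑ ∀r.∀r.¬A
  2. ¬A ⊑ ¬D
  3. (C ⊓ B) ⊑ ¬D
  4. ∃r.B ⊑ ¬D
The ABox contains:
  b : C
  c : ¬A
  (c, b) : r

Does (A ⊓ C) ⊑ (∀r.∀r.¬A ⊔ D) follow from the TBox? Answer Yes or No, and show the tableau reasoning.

1. (A ⊓ C) ⊑ (∀r.∀r.¬A ⊔ D)  ⇔  ((A ⊓ C) ⊓ (∃r.∃r.A ⊓ ¬D)) unsat w.r.t. T
   all branches close; clash {A, ¬A} at an ∃-successor
2. Hence (A ⊓ C) ⊑ (∀r.∀r.¬A ⊔ D): entailed.

Yes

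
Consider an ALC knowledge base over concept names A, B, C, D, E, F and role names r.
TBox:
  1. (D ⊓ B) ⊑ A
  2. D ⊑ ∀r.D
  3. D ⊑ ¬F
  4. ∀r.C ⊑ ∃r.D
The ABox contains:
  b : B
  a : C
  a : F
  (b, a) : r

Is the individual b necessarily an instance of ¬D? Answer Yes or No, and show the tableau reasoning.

Yes

1. b : ¬D?  L(b) = {B} ∪ {D}
   clash {F, ¬F} at a — b ∈ ¬D
2. Hence b : ¬D: entailed.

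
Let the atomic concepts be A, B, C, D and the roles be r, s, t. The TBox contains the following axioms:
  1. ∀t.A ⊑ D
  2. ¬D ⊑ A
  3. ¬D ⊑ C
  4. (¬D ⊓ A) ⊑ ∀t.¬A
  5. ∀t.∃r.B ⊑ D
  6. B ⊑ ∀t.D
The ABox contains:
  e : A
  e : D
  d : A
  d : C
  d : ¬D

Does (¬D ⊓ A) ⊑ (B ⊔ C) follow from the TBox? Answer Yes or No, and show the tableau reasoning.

Yes

1. (¬D ⊓ A) ⊑ (B ⊔ C)  ⇔  ((¬D ⊓ A) ⊓ (¬B ⊓ ¬C)) unsat w.r.t. T
   all branches close; clash {C, ¬C} at x₀
2. Hence (¬D ⊓ A) ⊑ (B ⊔ C): entailed.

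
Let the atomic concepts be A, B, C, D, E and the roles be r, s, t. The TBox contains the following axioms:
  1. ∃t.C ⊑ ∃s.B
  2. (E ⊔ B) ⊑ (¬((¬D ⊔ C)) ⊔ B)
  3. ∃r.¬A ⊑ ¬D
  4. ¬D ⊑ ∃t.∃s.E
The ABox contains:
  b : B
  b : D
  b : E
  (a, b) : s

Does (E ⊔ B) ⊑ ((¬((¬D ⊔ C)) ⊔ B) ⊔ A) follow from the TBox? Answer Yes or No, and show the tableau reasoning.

1. (E ⊔ B) ⊑ ((¬((¬D ⊔ C)) ⊔ B) ⊔ A)  ⇔  ((E ⊔ B) ⊓ (((¬D ⊔ C) ⊓ ¬B) ⊓ ¬A)) unsat w.r.t. T
   all branches close; clash {B, ¬B} at x₀
2. Hence (E ⊔ B) ⊑ ((¬((¬D ⊔ C)) ⊔ B) ⊔ A): entailed.

Yes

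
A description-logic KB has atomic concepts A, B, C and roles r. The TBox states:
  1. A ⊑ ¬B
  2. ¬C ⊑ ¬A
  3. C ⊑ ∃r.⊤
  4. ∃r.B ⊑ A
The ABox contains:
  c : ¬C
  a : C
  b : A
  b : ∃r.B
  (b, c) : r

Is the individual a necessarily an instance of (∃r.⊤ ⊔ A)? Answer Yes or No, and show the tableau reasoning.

1. a : (∃r.⊤ ⊔ A)?  L(a) = {C} ∪ {(∀r.⊥ ⊓ ¬A)}
   clash {A, ¬A} at a — a ∈ (∃r.⊤ ⊔ A)
2. Hence a : (∃r.⊤ ⊔ A): entailed.

Yes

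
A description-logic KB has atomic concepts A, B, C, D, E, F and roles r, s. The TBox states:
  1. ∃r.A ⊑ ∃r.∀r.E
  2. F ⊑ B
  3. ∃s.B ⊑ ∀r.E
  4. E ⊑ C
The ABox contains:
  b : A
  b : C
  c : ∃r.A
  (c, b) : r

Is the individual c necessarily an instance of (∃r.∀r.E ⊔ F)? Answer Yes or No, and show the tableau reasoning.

1. c : (∃r.∀r.E ⊔ F)?  L(c) = {∃r.A} ∪ {(∀r.∃r.¬E ⊓ ¬F)}
   clash {E, ¬E} at an ∃-successor — c ∈ (∃r.∀r.E ⊔ F)
2. Hence c : (∃r.∀r.E ⊔ F): entailed.

Yes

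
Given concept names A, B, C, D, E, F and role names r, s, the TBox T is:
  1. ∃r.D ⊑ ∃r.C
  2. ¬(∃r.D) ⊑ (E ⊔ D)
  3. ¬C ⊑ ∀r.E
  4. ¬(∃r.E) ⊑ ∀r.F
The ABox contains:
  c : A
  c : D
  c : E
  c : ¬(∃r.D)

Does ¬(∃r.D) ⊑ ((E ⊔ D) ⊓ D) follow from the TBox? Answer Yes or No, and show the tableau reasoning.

1. ¬(∃r.D) ⊑ ((E ⊔ D) ⊓ D)  ⇔  (∀r.¬D ⊓ ((¬E ⊓ ¬D) ⊔ ¬D)) unsat w.r.t. T
   apply at x₀: ¬(∃r.D)⊑(E ⊔ D)
   open: L(x₀) ⊇ {C, E, ¬D, ∀r.¬D, ∃r.E} (+ ∃-successors)
2. Hence ¬(∃r.D) ⊑ ((E ⊔ D) ⊓ D): not entailed.

No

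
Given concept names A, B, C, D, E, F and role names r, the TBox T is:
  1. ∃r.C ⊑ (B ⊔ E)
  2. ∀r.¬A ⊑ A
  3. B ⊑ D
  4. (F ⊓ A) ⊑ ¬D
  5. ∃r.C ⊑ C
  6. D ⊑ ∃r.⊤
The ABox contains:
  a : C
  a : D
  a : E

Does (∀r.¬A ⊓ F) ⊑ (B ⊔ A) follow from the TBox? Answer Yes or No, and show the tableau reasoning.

Yes

1. (∀r.¬A ⊓ F) ⊑ (B ⊔ A)  ⇔  ((∀r.¬A ⊓ F) ⊓ (¬B ⊓ ¬A)) unsat w.r.t. T
   all branches close; clash {A, ¬A} at x₀
2. Hence (∀r.¬A ⊓ F) ⊑ (B ⊔ A): entailed.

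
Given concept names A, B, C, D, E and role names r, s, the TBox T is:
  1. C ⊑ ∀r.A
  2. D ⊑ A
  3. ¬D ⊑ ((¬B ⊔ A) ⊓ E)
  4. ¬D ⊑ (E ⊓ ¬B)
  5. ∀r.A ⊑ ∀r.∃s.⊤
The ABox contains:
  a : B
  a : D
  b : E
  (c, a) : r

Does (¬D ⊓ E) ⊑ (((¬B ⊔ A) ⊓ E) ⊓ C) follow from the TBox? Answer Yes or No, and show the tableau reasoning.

No

1. (¬D ⊓ E) ⊑ (((¬B ⊔ A) ⊓ E) ⊓ C)  ⇔  ((¬D ⊓ E) ⊓ (((B ⊓ ¬A) ⊔ ¬E) ⊔ ¬C)) unsat w.r.t. T
   apply at x₀: ¬D⊑((¬B ⊔ A) ⊓ E); ¬D⊑(E ⊓ ¬B)
   open: L(x₀) ⊇ {E, ¬B, ¬C, ¬D, ∃r.¬A} (+ ∃-successors)
2. Hence (¬D ⊓ E) ⊑ (((¬B ⊔ A) ⊓ E) ⊓ C): not entailed.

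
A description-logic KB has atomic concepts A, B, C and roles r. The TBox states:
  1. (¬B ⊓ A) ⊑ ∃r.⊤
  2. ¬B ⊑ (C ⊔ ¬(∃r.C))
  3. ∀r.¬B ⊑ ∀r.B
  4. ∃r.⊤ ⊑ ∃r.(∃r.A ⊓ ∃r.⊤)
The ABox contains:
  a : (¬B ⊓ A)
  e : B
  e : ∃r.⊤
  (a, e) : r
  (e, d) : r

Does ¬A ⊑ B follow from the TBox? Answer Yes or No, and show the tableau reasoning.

1. ¬A ⊑ B  ⇔  (¬A ⊓ ¬B) unsat w.r.t. T
   apply at x₀: ¬B⊑(C ⊔ ¬(∃r.C))
   open: L(x₀) ⊇ {C, ¬A, ¬B, ∃r.(∃r.A ⊓ ∃r.⊤), ∃r.B} (+ ∃-successors)
2. Hence ¬A ⊑ B: not entailed.

No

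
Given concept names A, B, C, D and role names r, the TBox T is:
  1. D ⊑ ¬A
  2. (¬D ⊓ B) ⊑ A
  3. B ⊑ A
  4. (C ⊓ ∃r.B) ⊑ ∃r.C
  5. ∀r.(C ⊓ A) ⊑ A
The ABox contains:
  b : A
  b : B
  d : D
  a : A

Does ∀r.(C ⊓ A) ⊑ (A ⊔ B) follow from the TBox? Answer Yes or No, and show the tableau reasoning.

1. ∀r.(C ⊓ A) ⊑ (A ⊔ B)  ⇔  (∀r.(C ⊓ A) ⊓ (¬A ⊓ ¬B)) unsat w.r.t. T
   all branches close; clash {A, ¬A} at x₀
2. Hence ∀r.(C ⊓ A) ⊑ (A ⊔ B): entailed.

Yes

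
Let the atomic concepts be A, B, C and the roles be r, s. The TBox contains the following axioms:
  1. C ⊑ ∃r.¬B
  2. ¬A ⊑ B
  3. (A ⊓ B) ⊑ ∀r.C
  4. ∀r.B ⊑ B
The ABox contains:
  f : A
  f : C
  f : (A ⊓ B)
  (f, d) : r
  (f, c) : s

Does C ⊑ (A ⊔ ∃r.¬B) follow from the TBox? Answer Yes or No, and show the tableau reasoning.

Yes

1. C ⊑ (A ⊔ ∃r.¬B)  ⇔  (C ⊓ (¬A ⊓ ∀r.B)) unsat w.r.t. T
   all branches close; clash {B, ¬B} at an ∃-successor
2. Hence C ⊑ (A ⊔ ∃r.¬B): entailed.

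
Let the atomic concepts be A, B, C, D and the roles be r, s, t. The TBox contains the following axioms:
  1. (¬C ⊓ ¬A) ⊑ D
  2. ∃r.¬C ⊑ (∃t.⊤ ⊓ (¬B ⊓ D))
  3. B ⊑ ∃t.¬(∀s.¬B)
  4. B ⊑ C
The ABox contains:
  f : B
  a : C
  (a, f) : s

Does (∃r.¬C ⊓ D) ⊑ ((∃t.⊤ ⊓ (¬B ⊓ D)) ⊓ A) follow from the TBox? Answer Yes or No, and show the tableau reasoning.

1. (∃r.¬C ⊓ D) ⊑ ((∃t.⊤ ⊓ (¬B ⊓ D)) ⊓ A)  ⇔  ((∃r.¬C ⊓ D) ⊓ ((∀t.⊥ ⊔ (B ⊔ ¬D)) ⊔ ¬A)) unsat w.r.t. T
   apply at x₀: ∃r.¬C⊑(∃t.⊤ ⊓ (¬B ⊓ D))
   open: L(x₀) ⊇ {D, ¬A, ¬B, ∃r.¬C, ∃t.⊤} (+ ∃-successors)
2. Hence (∃r.¬C ⊓ D) ⊑ ((∃t.⊤ ⊓ (¬B ⊓ D)) ⊓ A): not entailed.

No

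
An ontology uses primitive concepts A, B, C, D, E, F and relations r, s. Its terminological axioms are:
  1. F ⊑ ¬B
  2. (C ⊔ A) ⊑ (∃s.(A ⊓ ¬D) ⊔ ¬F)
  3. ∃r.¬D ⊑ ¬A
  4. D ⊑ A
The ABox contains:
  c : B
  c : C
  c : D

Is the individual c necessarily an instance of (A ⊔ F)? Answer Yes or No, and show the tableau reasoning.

Yes

1. c : (A ⊔ F)?  L(c) = {B, C, D} ∪ {(¬A ⊓ ¬F)}
   clash {A, ¬A} at c — c ∈ (A ⊔ F)
2. Hence c : (A ⊔ F): entailed.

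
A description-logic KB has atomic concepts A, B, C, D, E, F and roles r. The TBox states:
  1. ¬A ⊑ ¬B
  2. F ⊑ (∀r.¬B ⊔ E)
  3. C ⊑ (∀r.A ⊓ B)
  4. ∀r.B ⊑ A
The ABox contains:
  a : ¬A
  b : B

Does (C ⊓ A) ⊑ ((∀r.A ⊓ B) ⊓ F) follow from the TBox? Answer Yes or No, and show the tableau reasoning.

No

1. (C ⊓ A) ⊑ ((∀r.A ⊓ B) ⊓ F)  ⇔  ((C ⊓ A) ⊓ ((∃r.¬A ⊔ ¬B) ⊔ ¬F)) unsat w.r.t. T
   apply at x₀: C⊑(∀r.A ⊓ B)
   open: L(x₀) ⊇ {A, B, C, ¬F, ∀r.A}
2. Hence (C ⊓ A) ⊑ ((∀r.A ⊓ B) ⊓ F): not entailed.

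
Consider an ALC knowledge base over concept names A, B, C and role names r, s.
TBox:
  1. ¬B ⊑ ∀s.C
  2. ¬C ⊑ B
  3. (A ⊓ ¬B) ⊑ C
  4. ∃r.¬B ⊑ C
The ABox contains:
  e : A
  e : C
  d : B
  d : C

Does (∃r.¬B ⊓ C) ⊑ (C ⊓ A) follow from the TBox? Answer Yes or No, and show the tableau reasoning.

No

1. (∃r.¬B ⊓ C) ⊑ (C ⊓ A)  ⇔  ((∃r.¬B ⊓ C) ⊓ (¬C ⊔ ¬A)) unsat w.r.t. T
   open: L(x₀) ⊇ {B, C, ¬A, ∃r.¬B} (+ ∃-successors)
2. Hence (∃r.¬B ⊓ C) ⊑ (C ⊓ A): not entailed.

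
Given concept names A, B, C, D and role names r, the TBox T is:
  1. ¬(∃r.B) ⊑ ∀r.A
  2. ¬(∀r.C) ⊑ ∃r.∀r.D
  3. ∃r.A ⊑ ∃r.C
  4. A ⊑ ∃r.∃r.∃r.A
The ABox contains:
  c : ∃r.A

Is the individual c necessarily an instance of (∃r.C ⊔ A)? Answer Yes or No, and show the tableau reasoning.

1. c : (∃r.C ⊔ A)?  L(c) = {∃r.A} ∪ {(∀r.¬C ⊓ ¬A)}
   clash {C, ¬C} at an ∃-successor — c ∈ (∃r.C ⊔ A)
2. Hence c : (∃r.C ⊔ A): entailed.

Yes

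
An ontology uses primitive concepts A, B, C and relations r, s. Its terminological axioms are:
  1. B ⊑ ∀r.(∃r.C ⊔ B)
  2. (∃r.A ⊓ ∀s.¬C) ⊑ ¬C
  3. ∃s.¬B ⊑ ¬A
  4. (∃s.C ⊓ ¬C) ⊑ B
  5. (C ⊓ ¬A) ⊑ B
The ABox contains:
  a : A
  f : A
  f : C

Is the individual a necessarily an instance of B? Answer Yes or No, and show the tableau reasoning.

1. a : B?  L(a) = {A} ∪ {¬B}
   open: L(a) ⊇ {A, ¬B, ∀r.¬A, ∀s.B, ∀s.¬C} — a ∉ B possible
2. Hence a : B: not entailed.

No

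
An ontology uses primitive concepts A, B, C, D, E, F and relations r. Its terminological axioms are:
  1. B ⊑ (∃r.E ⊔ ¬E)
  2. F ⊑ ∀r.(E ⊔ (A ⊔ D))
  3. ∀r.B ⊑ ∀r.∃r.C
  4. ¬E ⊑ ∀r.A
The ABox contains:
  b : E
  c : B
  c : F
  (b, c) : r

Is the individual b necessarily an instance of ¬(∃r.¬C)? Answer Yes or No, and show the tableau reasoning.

1. b : ¬(∃r.¬C)?  L(b) = {E} ∪ {∃r.¬C}
   open: L(b) ⊇ {E, ¬B, ¬F, ∃r.¬B, ∃r.¬C} (+ ∃-successors) — b ∉ ¬(∃r.¬C) possible
2. Hence b : ¬(∃r.¬C): not entailed.

No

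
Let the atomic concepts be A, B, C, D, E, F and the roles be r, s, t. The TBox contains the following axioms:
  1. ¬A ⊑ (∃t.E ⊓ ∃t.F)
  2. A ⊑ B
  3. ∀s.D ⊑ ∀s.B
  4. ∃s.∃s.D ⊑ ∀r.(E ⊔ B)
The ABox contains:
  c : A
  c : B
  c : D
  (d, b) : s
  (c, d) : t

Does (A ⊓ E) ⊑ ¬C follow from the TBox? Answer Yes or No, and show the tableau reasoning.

No

1. (A ⊓ E) ⊑ ¬C  ⇔  ((A ⊓ E) ⊓ C) unsat w.r.t. T
   apply at x₀: A⊑B
   open: L(x₀) ⊇ {A, B, C, E, ∀s.∀s.¬D, …} (+ ∃-successors)
2. Hence (A ⊓ E) ⊑ ¬C: not entailed.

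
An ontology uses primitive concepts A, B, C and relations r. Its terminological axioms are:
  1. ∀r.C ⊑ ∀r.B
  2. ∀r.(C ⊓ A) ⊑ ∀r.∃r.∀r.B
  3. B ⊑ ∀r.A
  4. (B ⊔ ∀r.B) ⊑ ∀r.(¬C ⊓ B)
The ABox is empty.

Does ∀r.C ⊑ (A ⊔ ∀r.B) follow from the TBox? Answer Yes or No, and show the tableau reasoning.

1. ∀r.C ⊑ (A ⊔ ∀r.B)  ⇔  (∀r.C ⊓ (¬A ⊓ ∃r.¬B)) unsat w.r.t. T
   all branches close; clash {B, ¬B} at an ∃-successor
2. Hence ∀r.C ⊑ (A ⊔ ∀r.B): entailed.

Yes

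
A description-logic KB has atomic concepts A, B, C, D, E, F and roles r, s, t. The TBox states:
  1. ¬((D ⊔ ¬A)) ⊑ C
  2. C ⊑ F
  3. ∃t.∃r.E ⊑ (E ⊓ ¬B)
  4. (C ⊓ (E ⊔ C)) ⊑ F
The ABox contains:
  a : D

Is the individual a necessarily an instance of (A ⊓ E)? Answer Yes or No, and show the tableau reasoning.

1. a : (A ⊓ E)?  L(a) = {D} ∪ {(¬A ⊔ ¬E)}
   open: L(a) ⊇ {D, ¬A, ¬C, ∀t.∀r.¬E} — a ∉ (A ⊓ E) possible
2. Hence a : (A ⊓ E): not entailed.

No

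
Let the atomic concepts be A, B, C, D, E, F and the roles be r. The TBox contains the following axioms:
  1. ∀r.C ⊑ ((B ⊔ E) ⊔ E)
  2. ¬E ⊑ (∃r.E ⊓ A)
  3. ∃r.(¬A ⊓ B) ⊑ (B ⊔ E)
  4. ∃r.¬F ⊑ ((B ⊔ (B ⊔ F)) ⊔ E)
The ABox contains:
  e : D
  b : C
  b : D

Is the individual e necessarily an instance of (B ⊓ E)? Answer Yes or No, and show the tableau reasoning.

1. e : (B ⊓ E)?  L(e) = {D} ∪ {(¬B ⊔ ¬E)}
   open: L(e) ⊇ {D, E, ¬B, ∀r.(A ⊔ ¬B), ∀r.F, …} (+ ∃-successors) — e ∉ (B ⊓ E) possible
2. Hence e : (B ⊓ E): not entailed.

No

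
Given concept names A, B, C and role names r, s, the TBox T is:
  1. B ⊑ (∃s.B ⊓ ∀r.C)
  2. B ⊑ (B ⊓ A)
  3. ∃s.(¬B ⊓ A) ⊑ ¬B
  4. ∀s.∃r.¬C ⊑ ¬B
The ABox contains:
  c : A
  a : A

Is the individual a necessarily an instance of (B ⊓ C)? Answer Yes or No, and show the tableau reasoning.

1. a : (B ⊓ C)?  L(a) = {A} ∪ {(¬B ⊔ ¬C)}
   open: L(a) ⊇ {A, ¬B} — a ∉ (B ⊓ C) possible
2. Hence a : (B ⊓ C): not entailed.

No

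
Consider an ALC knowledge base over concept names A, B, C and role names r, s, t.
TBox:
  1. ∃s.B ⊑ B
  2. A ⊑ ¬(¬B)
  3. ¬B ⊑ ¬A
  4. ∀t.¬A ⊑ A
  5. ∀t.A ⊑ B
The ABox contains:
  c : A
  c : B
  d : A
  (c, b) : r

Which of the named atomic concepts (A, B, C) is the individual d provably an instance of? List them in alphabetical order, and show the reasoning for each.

{A, B}

1. d : A?  L(d) = {A} ∪ {¬A}
   clash {A, ¬A} at d — d ∈ A
2. d : B?  L(d) = {A} ∪ {¬B}
   clash {A, ¬A} at d — d ∈ B
3. d : C?  L(d) = {A} ∪ {¬C}
   apply at d: A⊑¬(¬B)
   open: L(d) ⊇ {A, B, ¬C} — d ∉ C possible
4. Entailed for d: {A, B}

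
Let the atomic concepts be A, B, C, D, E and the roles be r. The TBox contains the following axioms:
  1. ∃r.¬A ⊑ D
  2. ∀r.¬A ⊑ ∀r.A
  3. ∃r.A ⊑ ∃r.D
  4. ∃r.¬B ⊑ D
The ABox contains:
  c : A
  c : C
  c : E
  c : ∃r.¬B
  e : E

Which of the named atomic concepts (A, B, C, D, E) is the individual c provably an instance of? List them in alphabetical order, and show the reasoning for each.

1. c : A?  L(c) = {A, C, E, ∃r.¬B} ∪ {¬A}
   clash {A, ¬A} at c — c ∈ A
2. c : B?  L(c) = {A, C, E, ∃r.¬B} ∪ {¬B}
   apply at c: ∃r.¬B⊑D
   open: L(c) ⊇ {A, C, D, E, ¬B, …} (+ ∃-successors) — c ∉ B possible
3. c : C?  L(c) = {A, C, E, ∃r.¬B} ∪ {¬C}
   clash {C, ¬C} at c — c ∈ C
4. c : D?  L(c) = {A, C, E, ∃r.¬B} ∪ {¬D}
   clash {D, ¬D} at c — c ∈ D
5. c : E?  L(c) = {A, C, E, ∃r.¬B} ∪ {¬E}
   clash {E, ¬E} at c — c ∈ E
6. Entailed for c: {A, C, D, E}

{A, C, D, E}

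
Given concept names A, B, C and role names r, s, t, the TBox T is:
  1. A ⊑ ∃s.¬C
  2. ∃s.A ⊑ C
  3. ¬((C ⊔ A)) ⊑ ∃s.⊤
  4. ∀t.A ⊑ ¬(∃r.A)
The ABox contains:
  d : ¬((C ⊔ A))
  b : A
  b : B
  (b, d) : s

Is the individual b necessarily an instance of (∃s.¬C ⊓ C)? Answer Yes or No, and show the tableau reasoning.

1. b : (∃s.¬C ⊓ C)?  L(b) = {A, B} ∪ {(∀s.C ⊔ ¬C)}
   apply at b: A⊑∃s.¬C
   open: L(b) ⊇ {A, B, ¬C, ∀s.¬A, ∃s.¬C, …} (+ ∃-successors) — b ∉ (∃s.¬C ⊓ C) possible
2. Hence b : (∃s.¬C ⊓ C): not entailed.

No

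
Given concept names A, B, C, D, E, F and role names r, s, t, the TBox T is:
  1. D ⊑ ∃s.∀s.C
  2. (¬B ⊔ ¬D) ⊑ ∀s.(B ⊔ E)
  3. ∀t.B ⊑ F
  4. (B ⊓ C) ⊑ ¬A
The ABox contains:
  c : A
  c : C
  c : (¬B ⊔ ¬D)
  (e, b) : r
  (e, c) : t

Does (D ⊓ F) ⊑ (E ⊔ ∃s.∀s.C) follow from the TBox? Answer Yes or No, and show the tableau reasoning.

1. (D ⊓ F) ⊑ (E ⊔ ∃s.∀s.C)  ⇔  ((D ⊓ F) ⊓ (¬E ⊓ ∀s.∃s.¬C)) unsat w.r.t. T
   all branches close; clash {C, ¬C} at an ∃-successor
2. Hence (D ⊓ F) ⊑ (E ⊔ ∃s.∀s.C): entailed.

Yes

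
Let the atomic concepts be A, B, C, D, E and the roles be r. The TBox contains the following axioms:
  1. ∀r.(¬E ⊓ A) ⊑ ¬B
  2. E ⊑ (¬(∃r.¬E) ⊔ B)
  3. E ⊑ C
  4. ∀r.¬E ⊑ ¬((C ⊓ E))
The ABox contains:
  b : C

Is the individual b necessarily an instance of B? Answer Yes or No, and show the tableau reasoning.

No

1. b : B?  L(b) = {C} ∪ {¬B}
   open: L(b) ⊇ {C, ¬B, ¬E, ∃r.E} (+ ∃-successors) — b ∉ B possible
2. Hence b : B: not entailed.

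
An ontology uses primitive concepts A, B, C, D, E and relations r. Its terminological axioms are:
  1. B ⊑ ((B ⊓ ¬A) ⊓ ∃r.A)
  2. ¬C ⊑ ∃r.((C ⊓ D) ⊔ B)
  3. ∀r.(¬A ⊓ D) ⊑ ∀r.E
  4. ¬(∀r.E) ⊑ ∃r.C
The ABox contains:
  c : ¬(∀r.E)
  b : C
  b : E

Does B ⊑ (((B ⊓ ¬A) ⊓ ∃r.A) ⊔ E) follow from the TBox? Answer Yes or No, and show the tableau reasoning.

Yes

1. B ⊑ (((B ⊓ ¬A) ⊓ ∃r.A) ⊔ E)  ⇔  (B ⊓ (((¬B ⊔ A) ⊔ ∀r.¬A) ⊓ ¬E)) unsat w.r.t. T
   all branches close; clash {A, ¬A} at an ∃-successor
2. Hence B ⊑ (((B ⊓ ¬A) ⊓ ∃r.A) ⊔ E): entailed.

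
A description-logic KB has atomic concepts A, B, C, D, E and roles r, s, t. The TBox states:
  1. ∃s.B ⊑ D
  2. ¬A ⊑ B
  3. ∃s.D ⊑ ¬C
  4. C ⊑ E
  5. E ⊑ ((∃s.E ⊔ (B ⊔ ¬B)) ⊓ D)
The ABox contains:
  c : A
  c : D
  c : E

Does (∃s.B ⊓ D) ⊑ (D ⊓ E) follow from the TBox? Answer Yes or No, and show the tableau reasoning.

1. (∃s.B ⊓ D) ⊑ (D ⊓ E)  ⇔  ((∃s.B ⊓ D) ⊓ (¬D ⊔ ¬E)) unsat w.r.t. T
   open: L(x₀) ⊇ {A, D, ¬C, ¬E, ∃s.B} (+ ∃-successors)
2. Hence (∃s.B ⊓ D) ⊑ (D ⊓ E): not entailed.

No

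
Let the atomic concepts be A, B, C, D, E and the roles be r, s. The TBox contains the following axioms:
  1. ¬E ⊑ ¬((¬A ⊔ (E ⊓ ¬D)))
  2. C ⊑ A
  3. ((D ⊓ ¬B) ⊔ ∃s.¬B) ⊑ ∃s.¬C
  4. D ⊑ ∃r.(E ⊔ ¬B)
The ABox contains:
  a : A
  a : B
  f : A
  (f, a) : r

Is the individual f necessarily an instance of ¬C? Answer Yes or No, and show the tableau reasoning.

1. f : ¬C?  L(f) = {A} ∪ {C}
   open: L(f) ⊇ {A, C, E, ¬D, ∀s.B} — f ∉ ¬C possible
2. Hence f : ¬C: not entailed.

No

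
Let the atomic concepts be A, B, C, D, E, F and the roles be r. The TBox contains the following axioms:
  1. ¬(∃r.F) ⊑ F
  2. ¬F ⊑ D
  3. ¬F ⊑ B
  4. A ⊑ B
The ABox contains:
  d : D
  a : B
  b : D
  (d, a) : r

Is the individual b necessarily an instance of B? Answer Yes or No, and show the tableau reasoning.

No

1. b : B?  L(b) = {D} ∪ {¬B}
   open: L(b) ⊇ {D, F, ¬A, ¬B} — b ∉ B possible
2. Hence b : B: not entailed.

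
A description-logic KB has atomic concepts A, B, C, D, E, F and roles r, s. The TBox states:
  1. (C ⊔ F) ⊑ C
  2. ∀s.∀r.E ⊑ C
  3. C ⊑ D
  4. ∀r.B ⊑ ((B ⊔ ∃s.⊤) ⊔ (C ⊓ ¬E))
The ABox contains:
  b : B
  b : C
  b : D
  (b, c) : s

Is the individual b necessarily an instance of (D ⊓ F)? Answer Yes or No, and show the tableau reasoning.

No

1. b : (D ⊓ F)?  L(b) = {B, C, D} ∪ {(¬D ⊔ ¬F)}
   open: L(b) ⊇ {B, C, D, ¬F, ∃r.¬B} (+ ∃-successors) — b ∉ (D ⊓ F) possible
2. Hence b : (D ⊓ F): not entailed.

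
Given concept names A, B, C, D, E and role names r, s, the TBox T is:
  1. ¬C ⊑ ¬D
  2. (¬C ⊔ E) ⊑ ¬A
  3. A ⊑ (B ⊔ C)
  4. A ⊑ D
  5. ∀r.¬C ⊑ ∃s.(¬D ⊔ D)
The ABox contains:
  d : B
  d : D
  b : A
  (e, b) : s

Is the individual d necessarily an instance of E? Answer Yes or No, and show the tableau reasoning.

1. d : E?  L(d) = {B, D} ∪ {¬E}
   open: L(d) ⊇ {B, C, D, ¬A, ¬E, …} (+ ∃-successors) — d ∉ E possible
2. Hence d : E: not entailed.

No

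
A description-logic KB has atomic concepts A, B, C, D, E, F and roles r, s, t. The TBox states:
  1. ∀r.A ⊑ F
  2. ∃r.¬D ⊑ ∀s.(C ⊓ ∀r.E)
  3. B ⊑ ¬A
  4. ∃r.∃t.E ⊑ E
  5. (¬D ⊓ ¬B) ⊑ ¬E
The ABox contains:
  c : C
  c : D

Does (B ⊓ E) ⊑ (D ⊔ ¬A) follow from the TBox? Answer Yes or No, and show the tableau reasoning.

1. (B ⊓ E) ⊑ (D ⊔ ¬A)  ⇔  ((B ⊓ E) ⊓ (¬D ⊓ A)) unsat w.r.t. T
   all branches close; clash {E, ¬E} at x₀
2. Hence (B ⊓ E) ⊑ (D ⊔ ¬A): entailed.

Yes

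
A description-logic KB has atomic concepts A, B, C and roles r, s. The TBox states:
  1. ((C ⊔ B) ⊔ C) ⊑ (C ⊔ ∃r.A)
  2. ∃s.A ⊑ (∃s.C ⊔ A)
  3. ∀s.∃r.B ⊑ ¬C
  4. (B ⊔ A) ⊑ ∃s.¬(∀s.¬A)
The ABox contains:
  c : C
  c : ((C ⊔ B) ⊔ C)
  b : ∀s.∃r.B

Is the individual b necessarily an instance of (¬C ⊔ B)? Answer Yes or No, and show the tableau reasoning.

1. b : (¬C ⊔ B)?  L(b) = {∀s.∃r.B} ∪ {(C ⊓ ¬B)}
   clash {C, ¬C} at b — b ∈ (¬C ⊔ B)
2. Hence b : (¬C ⊔ B): entailed.

Yes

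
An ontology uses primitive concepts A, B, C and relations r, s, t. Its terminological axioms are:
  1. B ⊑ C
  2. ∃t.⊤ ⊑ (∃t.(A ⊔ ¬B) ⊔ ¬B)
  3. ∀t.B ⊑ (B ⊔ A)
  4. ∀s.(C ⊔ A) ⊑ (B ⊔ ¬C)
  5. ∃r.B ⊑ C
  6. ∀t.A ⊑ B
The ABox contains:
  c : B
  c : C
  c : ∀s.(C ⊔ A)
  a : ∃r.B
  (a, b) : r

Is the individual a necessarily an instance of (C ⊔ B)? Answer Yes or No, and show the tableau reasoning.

Yes

1. a : (C ⊔ B)?  L(a) = {∃r.B} ∪ {(¬C ⊓ ¬B)}
   clash {C, ¬C} at a — a ∈ (C ⊔ B)
2. Hence a : (C ⊔ B): entailed.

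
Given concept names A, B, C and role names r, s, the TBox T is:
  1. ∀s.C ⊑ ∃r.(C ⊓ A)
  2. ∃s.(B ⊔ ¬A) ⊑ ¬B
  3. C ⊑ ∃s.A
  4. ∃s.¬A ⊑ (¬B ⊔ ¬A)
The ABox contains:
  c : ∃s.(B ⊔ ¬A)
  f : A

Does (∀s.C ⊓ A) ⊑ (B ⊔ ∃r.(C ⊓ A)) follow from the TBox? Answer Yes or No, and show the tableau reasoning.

Yes

1. (∀s.C ⊓ A) ⊑ (B ⊔ ∃r.(C ⊓ A))  ⇔  ((∀s.C ⊓ A) ⊓ (¬B ⊓ ∀r.(¬C ⊔ ¬A))) unsat w.r.t. T
   all branches close; clash {A, ¬A} at an ∃-successor
2. Hence (∀s.C ⊓ A) ⊑ (B ⊔ ∃r.(C ⊓ A)): entailed.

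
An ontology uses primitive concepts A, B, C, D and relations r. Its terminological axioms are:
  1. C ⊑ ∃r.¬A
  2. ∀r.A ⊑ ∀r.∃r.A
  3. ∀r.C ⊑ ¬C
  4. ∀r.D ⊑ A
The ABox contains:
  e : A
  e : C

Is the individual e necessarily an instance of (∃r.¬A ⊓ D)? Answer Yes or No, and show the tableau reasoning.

1. e : (∃r.¬A ⊓ D)?  L(e) = {A, C} ∪ {(∀r.A ⊔ ¬D)}
   apply at e: C⊑∃r.¬A
   open: L(e) ⊇ {A, C, ¬D, ∃r.¬A, ∃r.¬C} (+ ∃-successors) — e ∉ (∃r.¬A ⊓ D) possible
2. Hence e : (∃r.¬A ⊓ D): not entailed.

No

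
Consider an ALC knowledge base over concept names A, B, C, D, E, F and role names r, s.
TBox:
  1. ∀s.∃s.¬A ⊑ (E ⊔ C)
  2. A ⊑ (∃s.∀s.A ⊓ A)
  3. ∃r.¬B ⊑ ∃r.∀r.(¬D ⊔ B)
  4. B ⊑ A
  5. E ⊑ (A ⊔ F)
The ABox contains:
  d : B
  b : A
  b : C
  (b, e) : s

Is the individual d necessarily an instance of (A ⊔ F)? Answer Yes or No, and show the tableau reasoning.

Yes

1. d : (A ⊔ F)?  L(d) = {B} ∪ {(¬A ⊓ ¬F)}
   clash {A, ¬A} at d — d ∈ (A ⊔ F)
2. Hence d : (A ⊔ F): entailed.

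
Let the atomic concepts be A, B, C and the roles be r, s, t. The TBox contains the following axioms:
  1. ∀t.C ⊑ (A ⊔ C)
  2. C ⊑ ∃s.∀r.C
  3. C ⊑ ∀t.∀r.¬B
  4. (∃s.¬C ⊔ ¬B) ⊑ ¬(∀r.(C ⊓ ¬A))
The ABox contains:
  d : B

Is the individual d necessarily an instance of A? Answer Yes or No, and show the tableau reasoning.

1. d : A?  L(d) = {B} ∪ {¬A}
   open: L(d) ⊇ {B, ¬A, ¬C, ∀s.C, ∃t.¬C} (+ ∃-successors) — d ∉ A possible
2. Hence d : A: not entailed.

No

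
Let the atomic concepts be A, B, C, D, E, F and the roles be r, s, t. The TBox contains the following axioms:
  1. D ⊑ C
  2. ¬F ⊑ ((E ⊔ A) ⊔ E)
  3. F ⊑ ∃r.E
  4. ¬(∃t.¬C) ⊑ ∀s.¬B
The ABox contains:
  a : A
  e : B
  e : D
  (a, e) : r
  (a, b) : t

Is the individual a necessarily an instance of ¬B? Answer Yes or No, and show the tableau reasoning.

No

1. a : ¬B?  L(a) = {A} ∪ {B}
   open: L(a) ⊇ {A, B, ¬D, ¬F, ∃t.¬C} (+ ∃-successors) — a ∉ ¬B possible
2. Hence a : ¬B: not entailed.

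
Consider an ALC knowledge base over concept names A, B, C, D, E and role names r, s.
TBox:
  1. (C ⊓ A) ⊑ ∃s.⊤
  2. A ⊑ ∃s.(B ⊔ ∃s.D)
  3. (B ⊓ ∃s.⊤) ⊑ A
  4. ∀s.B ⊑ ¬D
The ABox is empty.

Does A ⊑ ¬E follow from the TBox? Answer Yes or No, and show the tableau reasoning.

No

1. A ⊑ ¬E  ⇔  (A ⊓ E) unsat w.r.t. T
   apply at x₀: A⊑∃s.(B ⊔ ∃s.D)
   open: L(x₀) ⊇ {A, E, ¬C, ∃s.(B ⊔ ∃s.D), ∃s.¬B} (+ ∃-successors)
2. Hence A ⊑ ¬E: not entailed.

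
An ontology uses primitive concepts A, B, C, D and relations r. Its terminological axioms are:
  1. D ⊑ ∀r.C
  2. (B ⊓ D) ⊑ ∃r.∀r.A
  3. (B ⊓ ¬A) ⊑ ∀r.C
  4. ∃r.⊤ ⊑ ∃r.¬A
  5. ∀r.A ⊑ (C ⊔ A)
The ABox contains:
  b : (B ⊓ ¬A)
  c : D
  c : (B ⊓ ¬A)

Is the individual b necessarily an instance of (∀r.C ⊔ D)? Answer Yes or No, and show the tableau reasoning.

1. b : (∀r.C ⊔ D)?  L(b) = {(B ⊓ ¬A)} ∪ {(∃r.¬C ⊓ ¬D)}
   clash {C, ¬C} at an ∃-successor — b ∈ (∀r.C ⊔ D)
2. Hence b : (∀r.C ⊔ D): entailed.

Yes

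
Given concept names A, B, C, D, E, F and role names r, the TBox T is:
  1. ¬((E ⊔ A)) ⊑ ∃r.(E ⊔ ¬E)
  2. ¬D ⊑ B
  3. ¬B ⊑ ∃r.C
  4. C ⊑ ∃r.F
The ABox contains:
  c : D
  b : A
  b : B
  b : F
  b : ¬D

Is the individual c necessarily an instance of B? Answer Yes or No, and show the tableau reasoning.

No

1. c : B?  L(c) = {D} ∪ {¬B}
   apply at c: ¬B⊑∃r.C
   open: L(c) ⊇ {D, E, ¬B, ¬C, ∃r.C} (+ ∃-successors) — c ∉ B possible
2. Hence c : B: not entailed.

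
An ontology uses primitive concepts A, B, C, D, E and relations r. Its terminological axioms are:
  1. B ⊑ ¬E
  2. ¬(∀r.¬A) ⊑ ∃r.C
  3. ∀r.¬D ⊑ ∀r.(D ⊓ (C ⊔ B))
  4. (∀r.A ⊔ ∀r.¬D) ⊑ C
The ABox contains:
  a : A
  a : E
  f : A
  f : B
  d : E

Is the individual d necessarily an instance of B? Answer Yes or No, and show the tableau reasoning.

No

1. d : B?  L(d) = {E} ∪ {¬B}
   open: L(d) ⊇ {E, ¬B, ∀r.¬A, ∃r.D, ∃r.¬A} (+ ∃-successors) — d ∉ B possible
2. Hence d : B: not entailed.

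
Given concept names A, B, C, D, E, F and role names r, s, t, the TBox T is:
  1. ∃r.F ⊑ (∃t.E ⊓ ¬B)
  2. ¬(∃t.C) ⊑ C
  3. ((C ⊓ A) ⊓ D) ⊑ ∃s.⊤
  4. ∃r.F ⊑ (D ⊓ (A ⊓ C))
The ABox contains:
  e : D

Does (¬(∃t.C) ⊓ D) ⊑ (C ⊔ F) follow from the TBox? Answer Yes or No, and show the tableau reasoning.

1. (¬(∃t.C) ⊓ D) ⊑ (C ⊔ F)  ⇔  ((∀t.¬C ⊓ D) ⊓ (¬C ⊓ ¬F)) unsat w.r.t. T
   all branches close; clash {C, ¬C} at x₀
2. Hence (¬(∃t.C) ⊓ D) ⊑ (C ⊔ F): entailed.

Yes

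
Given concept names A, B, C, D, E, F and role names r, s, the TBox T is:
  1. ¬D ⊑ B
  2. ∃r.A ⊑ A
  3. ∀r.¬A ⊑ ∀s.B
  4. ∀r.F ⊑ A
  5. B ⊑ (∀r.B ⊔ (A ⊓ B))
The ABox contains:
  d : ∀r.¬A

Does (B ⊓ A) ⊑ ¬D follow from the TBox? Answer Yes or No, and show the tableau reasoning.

1. (B ⊓ A) ⊑ ¬D  ⇔  ((B ⊓ A) ⊓ D) unsat w.r.t. T
   apply at x₀: B⊑(∀r.B ⊔ (A ⊓ B))
   open: L(x₀) ⊇ {A, B, D, ∀r.B, ∃r.A} (+ ∃-successors)
2. Hence (B ⊓ A) ⊑ ¬D: not entailed.

No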